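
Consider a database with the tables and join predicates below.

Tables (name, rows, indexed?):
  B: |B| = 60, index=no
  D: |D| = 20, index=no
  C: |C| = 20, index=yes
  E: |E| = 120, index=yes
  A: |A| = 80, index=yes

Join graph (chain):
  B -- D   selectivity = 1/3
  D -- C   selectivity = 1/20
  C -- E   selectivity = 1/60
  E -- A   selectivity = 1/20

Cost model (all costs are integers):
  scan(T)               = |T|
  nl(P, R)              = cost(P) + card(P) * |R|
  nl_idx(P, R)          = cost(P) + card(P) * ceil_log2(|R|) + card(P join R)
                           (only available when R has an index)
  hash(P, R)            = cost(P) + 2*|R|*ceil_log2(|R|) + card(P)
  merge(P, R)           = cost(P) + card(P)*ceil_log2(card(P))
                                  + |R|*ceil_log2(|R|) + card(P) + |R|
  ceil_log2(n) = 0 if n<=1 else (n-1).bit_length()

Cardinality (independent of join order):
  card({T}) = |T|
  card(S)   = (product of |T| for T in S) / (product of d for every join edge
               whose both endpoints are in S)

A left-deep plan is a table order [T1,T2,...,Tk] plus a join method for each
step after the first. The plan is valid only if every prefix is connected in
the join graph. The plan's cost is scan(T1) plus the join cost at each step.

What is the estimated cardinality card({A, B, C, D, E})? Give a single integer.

Tables in S: A(80), B(60), C(20), D(20), E(120)
Edges inside S: B-D(d=3), D-C(d=20), C-E(d=60), E-A(d=20)
numerator = 80 * 60 * 20 * 20 * 120 = 230400000
denominator = 3 * 20 * 60 * 20 = 72000
card(S) = 230400000 / 72000 = 3200

3200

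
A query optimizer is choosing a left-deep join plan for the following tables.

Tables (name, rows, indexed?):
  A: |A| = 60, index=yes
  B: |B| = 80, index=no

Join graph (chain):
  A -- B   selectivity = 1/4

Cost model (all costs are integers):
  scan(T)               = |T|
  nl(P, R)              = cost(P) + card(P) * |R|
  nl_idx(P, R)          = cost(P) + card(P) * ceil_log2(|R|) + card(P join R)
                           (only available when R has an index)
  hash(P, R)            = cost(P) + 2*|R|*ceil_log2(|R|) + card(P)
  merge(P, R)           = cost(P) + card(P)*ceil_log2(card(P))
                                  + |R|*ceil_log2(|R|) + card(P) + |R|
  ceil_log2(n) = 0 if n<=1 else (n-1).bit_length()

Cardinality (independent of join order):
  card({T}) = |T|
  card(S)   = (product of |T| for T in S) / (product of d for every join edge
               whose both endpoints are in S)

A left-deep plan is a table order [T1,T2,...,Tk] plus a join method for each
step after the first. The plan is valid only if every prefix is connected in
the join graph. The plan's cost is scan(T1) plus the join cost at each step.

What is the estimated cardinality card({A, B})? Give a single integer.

Tables in S: A(60), B(80)
Edges inside S: A-B(d=4)
numerator = 60 * 80 = 4800
denominator = 4 = 4
card(S) = 4800 / 4 = 1200

1200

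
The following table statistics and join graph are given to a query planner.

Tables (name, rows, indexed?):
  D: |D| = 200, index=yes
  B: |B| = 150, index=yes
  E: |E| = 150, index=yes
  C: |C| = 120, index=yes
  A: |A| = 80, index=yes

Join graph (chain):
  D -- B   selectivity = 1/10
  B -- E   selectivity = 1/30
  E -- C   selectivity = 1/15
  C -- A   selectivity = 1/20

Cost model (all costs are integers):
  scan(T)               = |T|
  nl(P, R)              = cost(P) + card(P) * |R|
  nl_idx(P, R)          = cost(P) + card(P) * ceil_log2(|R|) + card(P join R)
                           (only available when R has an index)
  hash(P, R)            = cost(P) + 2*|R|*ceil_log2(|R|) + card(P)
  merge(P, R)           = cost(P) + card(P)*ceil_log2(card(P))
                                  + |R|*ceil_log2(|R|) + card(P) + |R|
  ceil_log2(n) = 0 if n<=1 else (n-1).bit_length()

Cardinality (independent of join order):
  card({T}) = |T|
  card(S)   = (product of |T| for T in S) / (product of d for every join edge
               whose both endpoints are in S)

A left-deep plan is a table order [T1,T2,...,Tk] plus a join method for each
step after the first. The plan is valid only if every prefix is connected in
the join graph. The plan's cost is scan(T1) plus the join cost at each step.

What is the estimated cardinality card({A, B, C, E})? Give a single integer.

24000

Tables in S: A(80), B(150), C(120), E(150)
Edges inside S: B-E(d=30), E-C(d=15), C-A(d=20)
numerator = 80 * 150 * 120 * 150 = 216000000
denominator = 30 * 15 * 20 = 9000
card(S) = 216000000 / 9000 = 24000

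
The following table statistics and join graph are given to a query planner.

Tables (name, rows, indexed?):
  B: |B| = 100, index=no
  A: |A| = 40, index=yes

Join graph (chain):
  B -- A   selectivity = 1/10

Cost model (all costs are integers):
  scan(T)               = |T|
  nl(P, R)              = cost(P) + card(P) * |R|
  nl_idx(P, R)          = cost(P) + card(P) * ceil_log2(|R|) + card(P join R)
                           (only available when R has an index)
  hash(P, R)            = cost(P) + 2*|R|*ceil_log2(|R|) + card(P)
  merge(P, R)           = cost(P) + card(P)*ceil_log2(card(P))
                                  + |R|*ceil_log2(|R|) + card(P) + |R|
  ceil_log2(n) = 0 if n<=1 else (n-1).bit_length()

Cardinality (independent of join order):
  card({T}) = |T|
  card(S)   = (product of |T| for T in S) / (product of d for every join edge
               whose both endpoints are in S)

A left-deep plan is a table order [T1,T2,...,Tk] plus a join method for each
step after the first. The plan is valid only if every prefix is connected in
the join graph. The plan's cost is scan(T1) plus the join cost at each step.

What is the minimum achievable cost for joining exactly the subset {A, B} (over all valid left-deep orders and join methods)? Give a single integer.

Selinger DP over subsets of {A,B}:
  {B}: scan cost=100, card=100
  {A}: scan cost=40, card=40
  {AB}: card=400; try (A,hash)→680, (A,nl_idx)→1100, (B,merge)→1120, (A,merge)→1180, (B,hash)→1480, (B,nl)→4040 …(+1); best=680 via (A,hash)

680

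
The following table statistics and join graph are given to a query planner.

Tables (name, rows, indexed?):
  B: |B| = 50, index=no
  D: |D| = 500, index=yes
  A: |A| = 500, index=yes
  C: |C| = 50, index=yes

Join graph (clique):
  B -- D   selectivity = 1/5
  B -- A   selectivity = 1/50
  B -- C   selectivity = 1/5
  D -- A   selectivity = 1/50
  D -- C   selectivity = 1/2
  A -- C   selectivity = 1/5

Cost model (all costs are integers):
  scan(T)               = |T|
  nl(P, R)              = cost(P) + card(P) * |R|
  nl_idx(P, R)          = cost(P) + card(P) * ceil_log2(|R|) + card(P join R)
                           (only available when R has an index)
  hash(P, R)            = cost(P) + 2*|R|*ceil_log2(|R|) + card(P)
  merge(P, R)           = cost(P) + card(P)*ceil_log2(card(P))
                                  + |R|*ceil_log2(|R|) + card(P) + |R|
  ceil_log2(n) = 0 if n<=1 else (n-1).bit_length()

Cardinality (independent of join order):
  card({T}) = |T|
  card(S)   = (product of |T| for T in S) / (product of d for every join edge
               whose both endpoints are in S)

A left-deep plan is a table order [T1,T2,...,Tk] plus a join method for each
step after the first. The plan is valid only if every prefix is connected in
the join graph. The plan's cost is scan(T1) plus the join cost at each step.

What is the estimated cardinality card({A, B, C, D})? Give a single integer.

Tables in S: A(500), B(50), C(50), D(500)
Edges inside S: B-D(d=5), B-A(d=50), B-C(d=5), D-A(d=50), D-C(d=2), A-C(d=5)
numerator = 500 * 50 * 50 * 500 = 625000000
denominator = 5 * 50 * 5 * 50 * 2 * 5 = 625000
card(S) = 625000000 / 625000 = 1000

1000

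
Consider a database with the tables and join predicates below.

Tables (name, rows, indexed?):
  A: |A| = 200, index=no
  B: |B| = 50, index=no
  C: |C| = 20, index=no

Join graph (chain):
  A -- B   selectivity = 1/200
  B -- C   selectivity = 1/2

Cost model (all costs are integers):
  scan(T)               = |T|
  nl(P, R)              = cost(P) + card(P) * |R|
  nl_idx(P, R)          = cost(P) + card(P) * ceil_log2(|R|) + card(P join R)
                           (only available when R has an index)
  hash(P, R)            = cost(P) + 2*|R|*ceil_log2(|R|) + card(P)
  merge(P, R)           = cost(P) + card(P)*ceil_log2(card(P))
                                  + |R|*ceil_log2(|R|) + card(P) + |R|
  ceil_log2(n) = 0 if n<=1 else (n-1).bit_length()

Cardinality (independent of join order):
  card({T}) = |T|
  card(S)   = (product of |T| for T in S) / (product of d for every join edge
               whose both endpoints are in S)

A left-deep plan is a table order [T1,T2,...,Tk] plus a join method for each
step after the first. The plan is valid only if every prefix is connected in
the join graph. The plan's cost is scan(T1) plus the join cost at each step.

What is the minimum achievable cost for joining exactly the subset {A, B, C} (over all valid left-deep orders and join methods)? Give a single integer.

Selinger DP over subsets of {A,B,C}:
  {A}: scan cost=200, card=200
  {B}: scan cost=50, card=50
  {C}: scan cost=20, card=20
  {AB}: card=50; try (B,hash)→1000, (A,merge)→2200, (B,merge)→2350, (A,hash)→3300, (A,nl)→10050, (B,nl)→10200; best=1000 via (B,hash)
  {BC}: card=500; try (C,hash)→300, (B,merge)→490, (C,merge)→520, (B,hash)→640, (B,nl)→1020, (C,nl)→1050; best=300 via (C,hash)
  {ABC}: card=500; try (C,hash)→1250, (C,merge)→1470, (C,nl)→2000, (A,hash)→4000, (A,merge)→7100, (A,nl)→100300; best=1250 via (C,hash)

1250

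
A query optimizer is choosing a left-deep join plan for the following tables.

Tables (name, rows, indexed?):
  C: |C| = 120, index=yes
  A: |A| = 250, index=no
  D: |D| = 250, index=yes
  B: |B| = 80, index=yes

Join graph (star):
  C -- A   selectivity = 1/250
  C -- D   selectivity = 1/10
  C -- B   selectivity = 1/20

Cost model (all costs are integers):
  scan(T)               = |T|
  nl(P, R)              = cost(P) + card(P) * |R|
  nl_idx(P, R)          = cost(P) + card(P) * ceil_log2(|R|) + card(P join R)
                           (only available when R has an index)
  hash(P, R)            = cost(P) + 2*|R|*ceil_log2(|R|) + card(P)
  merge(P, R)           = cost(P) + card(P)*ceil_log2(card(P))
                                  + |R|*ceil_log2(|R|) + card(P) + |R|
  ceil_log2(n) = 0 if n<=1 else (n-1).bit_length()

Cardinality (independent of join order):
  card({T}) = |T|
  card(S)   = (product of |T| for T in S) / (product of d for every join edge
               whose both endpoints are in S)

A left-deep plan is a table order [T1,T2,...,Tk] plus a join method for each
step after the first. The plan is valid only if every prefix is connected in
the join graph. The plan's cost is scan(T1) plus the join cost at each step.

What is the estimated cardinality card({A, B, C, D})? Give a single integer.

Tables in S: A(250), B(80), C(120), D(250)
Edges inside S: C-A(d=250), C-D(d=10), C-B(d=20)
numerator = 250 * 80 * 120 * 250 = 600000000
denominator = 250 * 10 * 20 = 50000
card(S) = 600000000 / 50000 = 12000

12000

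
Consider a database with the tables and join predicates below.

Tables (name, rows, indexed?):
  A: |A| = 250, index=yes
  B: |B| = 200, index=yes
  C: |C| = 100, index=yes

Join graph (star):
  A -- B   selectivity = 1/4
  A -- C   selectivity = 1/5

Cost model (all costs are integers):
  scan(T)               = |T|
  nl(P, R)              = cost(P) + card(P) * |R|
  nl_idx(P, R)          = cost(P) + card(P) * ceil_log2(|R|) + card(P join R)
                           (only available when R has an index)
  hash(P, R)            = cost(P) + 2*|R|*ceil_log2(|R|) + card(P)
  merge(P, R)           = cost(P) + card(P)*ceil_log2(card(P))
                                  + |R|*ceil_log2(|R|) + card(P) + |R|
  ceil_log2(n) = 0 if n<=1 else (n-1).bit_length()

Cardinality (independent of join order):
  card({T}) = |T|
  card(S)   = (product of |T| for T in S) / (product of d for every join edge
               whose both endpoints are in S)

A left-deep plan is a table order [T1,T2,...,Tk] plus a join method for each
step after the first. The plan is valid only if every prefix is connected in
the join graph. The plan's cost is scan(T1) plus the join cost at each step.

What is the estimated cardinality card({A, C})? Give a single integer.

5000

Tables in S: A(250), C(100)
Edges inside S: A-C(d=5)
numerator = 250 * 100 = 25000
denominator = 5 = 5
card(S) = 25000 / 5 = 5000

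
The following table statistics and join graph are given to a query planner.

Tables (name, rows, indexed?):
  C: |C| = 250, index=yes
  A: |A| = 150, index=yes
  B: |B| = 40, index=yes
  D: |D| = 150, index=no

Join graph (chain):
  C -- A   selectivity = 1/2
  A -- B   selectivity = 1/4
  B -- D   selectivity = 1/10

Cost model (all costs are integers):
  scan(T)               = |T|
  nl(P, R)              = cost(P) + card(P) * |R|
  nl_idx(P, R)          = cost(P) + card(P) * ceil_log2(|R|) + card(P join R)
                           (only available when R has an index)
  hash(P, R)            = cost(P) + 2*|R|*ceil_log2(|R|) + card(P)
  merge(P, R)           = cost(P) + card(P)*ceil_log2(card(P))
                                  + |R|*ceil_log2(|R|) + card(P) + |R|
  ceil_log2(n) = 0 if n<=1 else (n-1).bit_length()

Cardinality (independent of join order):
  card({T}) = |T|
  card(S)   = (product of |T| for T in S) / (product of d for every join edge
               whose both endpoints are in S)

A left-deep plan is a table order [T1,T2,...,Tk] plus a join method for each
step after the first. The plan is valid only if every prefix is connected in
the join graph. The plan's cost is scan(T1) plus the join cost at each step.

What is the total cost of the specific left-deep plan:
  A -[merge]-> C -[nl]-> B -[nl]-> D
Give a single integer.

28878750

step 1: scan A: cost=150, card=150
step 2: join C via merge
    card(P join C) = 150*250/(2) = 18750
    cost = 150 + 150*8 + 250*8 + 150 + 250 = 3750
step 3: join B via nl
    card(P join B) = 18750*40/(4) = 187500
    cost = 3750 + 18750*40 = 753750
step 4: join D via nl
    card(P join D) = 187500*150/(10) = 2812500
    cost = 753750 + 187500*150 = 28878750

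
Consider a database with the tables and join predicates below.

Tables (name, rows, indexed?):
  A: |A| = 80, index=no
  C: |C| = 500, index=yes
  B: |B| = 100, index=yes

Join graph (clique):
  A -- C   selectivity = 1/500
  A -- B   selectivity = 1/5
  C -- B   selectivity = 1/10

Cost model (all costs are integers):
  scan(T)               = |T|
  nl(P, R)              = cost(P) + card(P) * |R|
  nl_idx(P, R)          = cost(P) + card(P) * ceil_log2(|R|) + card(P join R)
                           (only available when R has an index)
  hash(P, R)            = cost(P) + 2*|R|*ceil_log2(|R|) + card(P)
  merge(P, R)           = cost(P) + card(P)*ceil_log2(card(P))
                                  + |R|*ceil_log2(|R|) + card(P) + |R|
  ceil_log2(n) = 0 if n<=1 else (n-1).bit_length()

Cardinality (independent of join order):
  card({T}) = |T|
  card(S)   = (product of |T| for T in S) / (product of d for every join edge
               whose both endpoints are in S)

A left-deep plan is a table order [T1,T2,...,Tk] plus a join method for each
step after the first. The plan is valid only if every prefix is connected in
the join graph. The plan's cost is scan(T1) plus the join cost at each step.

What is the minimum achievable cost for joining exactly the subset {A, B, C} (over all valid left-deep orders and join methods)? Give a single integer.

Selinger DP over subsets of {A,B,C}:
  {A}: scan cost=80, card=80
  {C}: scan cost=500, card=500
  {B}: scan cost=100, card=100
  {AC}: card=80; try (C,nl_idx)→880, (A,hash)→2120, (C,merge)→5720, (A,merge)→6140, (C,hash)→9160, (C,nl)→40080 …(+1); best=880 via (C,nl_idx)
  {AB}: card=1600; try (A,hash)→1320, (B,merge)→1520, (A,merge)→1540, (B,hash)→1560, (B,nl_idx)→2240, (B,nl)→8080 …(+1); best=1320 via (A,hash)
  {BC}: card=5000; try (B,hash)→2400, (C,merge)→5900, (C,nl_idx)→6000, (B,merge)→6300, (B,nl_idx)→9000, (C,hash)→9200 …(+2); best=2400 via (B,hash)
  {ABC}: card=160; try (B,nl_idx)→1600, (B,merge)→2320, (B,hash)→2360, (A,hash)→8520, (B,nl)→8880, (C,hash)→11920 …(+5); best=1600 via (B,nl_idx)

1600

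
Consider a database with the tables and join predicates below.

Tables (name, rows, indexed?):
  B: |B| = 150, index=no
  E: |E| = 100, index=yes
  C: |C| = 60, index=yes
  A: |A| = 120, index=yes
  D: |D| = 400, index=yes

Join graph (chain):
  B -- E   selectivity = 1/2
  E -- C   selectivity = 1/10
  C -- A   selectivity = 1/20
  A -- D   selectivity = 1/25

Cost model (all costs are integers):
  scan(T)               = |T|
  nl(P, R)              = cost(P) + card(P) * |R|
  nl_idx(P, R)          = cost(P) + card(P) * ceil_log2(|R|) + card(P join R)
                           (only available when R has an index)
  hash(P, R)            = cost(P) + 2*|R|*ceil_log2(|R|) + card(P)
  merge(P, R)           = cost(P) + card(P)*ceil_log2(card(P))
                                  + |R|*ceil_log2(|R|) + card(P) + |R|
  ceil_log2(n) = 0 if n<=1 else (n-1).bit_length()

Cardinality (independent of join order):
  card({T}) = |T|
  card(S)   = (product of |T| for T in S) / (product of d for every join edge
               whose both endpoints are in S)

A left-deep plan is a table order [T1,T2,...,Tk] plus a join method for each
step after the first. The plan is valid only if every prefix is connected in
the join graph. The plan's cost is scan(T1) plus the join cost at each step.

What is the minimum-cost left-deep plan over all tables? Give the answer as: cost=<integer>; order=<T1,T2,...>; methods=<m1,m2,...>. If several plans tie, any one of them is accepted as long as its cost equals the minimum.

cost=72280; order=D,A,C,E,B; methods=hash,hash,hash,hash

Selinger DP (subsets sized 1..n):
  {B}: scan cost=150, card=150
  {E}: scan cost=100, card=100
  {C}: scan cost=60, card=60
  {A}: scan cost=120, card=120
  {D}: scan cost=400, card=400
  {BE}: card=7500; try (E,hash)→1700, (B,merge)→2250, (E,merge)→2300, (B,hash)→2600, (E,nl_idx)→8700, (B,nl)→15100 …(+1); best=1700 via (E,hash)
  {CE}: card=600; try (C,hash)→920, (E,nl_idx)→1080, (E,merge)→1280, (C,nl_idx)→1300, (C,merge)→1320, (E,hash)→1520 …(+2); best=920 via (C,hash)
  {AC}: card=360; try (A,nl_idx)→840, (C,hash)→960, (C,nl_idx)→1200, (A,merge)→1440, (C,merge)→1500, (A,hash)→1800 …(+2); best=840 via (A,nl_idx)
  {AD}: card=1920; try (A,hash)→2480, (D,nl_idx)→3120, (D,merge)→5080, (A,nl_idx)→5120, (A,merge)→5360, (D,hash)→7440 …(+2); best=2480 via (A,hash)
  {BCE}: card=45000; try (B,hash)→3920, (B,merge)→8870, (C,hash)→9920, (B,nl)→90920, (C,nl_idx)→91700, (C,merge)→107120 …(+1); best=3920 via (B,hash)
  {ACE}: card=3600; try (E,hash)→2600, (A,hash)→3200, (E,merge)→5240, (E,nl_idx)→6960, (A,merge)→8480, (A,nl_idx)→8720 …(+2); best=2600 via (E,hash)
  {ACD}: card=5760; try (C,hash)→5120, (D,hash)→8400, (D,merge)→8440, (D,nl_idx)→9840, (C,nl_idx)→19760, (C,merge)→25940 …(+2); best=5120 via (C,hash)
  {ABCE}: card=270000; try (B,hash)→8600, (A,hash)→50600, (B,merge)→50750, (B,nl)→542600, (A,nl_idx)→588920, (A,merge)→769880 …(+1); best=8600 via (B,hash)
  {ACDE}: card=57600; try (E,hash)→12280, (D,hash)→13400, (D,merge)→53400, (E,merge)→86560, (D,nl_idx)→92600, (E,nl_idx)→103040 …(+2); best=12280 via (E,hash)
  {ABCDE}: card=4320000; try (B,hash)→72280, (D,hash)→285800, (B,merge)→992830, (D,merge)→5412600, (D,nl_idx)→6758600, (B,nl)→8652280 …(+1); best=72280 via (B,hash)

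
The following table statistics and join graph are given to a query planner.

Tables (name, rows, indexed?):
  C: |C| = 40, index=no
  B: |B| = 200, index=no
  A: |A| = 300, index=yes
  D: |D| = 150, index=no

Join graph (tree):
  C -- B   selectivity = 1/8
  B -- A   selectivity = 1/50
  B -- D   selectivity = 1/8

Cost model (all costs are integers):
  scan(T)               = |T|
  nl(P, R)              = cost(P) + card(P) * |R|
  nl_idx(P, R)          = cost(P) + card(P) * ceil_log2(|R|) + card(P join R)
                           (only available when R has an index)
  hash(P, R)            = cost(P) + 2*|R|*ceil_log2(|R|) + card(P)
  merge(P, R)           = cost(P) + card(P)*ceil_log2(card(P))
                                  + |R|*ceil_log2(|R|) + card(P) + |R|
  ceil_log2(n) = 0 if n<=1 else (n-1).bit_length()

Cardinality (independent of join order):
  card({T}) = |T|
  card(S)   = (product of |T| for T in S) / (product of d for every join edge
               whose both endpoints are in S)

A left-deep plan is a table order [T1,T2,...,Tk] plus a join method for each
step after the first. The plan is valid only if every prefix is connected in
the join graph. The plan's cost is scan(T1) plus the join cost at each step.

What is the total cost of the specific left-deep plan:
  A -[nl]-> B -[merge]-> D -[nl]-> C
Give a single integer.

976050

step 1: scan A: cost=300, card=300
step 2: join B via nl
    card(P join B) = 300*200/(50) = 1200
    cost = 300 + 300*200 = 60300
step 3: join D via merge
    card(P join D) = 1200*150/(8) = 22500
    cost = 60300 + 1200*11 + 150*8 + 1200 + 150 = 76050
step 4: join C via nl
    card(P join C) = 22500*40/(8) = 112500
    cost = 76050 + 22500*40 = 976050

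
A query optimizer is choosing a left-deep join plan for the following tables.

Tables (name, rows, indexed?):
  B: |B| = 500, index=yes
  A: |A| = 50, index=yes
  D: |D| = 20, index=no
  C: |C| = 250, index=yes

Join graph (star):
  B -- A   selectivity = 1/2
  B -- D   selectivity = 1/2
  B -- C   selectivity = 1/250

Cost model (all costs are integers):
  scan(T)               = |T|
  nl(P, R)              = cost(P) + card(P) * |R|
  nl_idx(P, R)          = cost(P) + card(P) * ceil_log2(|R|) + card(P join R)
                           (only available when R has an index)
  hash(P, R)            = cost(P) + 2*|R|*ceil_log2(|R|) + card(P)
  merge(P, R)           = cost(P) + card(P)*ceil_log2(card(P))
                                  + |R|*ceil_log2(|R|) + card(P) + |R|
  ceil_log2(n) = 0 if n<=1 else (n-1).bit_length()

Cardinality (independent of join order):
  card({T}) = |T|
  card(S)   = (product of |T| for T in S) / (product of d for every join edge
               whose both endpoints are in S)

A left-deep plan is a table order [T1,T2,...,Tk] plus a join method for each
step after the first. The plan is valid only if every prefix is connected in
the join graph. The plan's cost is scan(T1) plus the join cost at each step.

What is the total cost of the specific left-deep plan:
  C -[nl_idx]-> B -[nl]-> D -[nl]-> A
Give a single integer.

step 1: scan C: cost=250, card=250
step 2: join B via nl_idx
    card(P join B) = 250*500/(250) = 500
    cost = 250 + 250*9 + 500 = 3000
step 3: join D via nl
    card(P join D) = 500*20/(2) = 5000
    cost = 3000 + 500*20 = 13000
step 4: join A via nl
    card(P join A) = 5000*50/(2) = 125000
    cost = 13000 + 5000*50 = 263000

263000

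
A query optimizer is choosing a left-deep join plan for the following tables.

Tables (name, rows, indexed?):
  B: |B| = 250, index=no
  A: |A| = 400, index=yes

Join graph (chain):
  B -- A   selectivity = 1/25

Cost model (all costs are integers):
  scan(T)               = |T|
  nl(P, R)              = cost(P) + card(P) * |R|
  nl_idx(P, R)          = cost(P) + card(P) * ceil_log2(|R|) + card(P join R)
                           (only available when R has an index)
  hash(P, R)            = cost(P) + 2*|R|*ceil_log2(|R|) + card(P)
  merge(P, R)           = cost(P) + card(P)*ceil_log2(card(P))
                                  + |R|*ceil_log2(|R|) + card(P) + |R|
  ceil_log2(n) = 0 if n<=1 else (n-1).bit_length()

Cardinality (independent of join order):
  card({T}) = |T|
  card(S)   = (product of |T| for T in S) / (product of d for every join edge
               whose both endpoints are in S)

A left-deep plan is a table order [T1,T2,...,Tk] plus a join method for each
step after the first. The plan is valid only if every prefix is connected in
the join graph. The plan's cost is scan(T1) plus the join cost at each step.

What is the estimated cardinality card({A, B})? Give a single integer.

Tables in S: A(400), B(250)
Edges inside S: B-A(d=25)
numerator = 400 * 250 = 100000
denominator = 25 = 25
card(S) = 100000 / 25 = 4000

4000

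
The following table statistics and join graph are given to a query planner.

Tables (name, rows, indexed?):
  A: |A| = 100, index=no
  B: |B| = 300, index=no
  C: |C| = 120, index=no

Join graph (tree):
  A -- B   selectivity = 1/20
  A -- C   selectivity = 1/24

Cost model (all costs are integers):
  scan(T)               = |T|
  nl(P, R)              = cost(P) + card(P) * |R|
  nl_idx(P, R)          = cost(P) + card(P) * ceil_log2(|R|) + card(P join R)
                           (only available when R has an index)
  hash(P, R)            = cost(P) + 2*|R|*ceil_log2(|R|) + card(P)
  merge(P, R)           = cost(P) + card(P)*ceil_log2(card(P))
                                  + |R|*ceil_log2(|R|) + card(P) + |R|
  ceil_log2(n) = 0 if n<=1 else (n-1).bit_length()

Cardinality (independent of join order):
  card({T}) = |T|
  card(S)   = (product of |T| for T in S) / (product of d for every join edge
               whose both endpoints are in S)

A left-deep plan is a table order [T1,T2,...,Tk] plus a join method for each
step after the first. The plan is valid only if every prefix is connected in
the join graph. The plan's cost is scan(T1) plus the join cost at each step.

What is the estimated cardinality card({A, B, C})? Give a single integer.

Tables in S: A(100), B(300), C(120)
Edges inside S: A-B(d=20), A-C(d=24)
numerator = 100 * 300 * 120 = 3600000
denominator = 20 * 24 = 480
card(S) = 3600000 / 480 = 7500

7500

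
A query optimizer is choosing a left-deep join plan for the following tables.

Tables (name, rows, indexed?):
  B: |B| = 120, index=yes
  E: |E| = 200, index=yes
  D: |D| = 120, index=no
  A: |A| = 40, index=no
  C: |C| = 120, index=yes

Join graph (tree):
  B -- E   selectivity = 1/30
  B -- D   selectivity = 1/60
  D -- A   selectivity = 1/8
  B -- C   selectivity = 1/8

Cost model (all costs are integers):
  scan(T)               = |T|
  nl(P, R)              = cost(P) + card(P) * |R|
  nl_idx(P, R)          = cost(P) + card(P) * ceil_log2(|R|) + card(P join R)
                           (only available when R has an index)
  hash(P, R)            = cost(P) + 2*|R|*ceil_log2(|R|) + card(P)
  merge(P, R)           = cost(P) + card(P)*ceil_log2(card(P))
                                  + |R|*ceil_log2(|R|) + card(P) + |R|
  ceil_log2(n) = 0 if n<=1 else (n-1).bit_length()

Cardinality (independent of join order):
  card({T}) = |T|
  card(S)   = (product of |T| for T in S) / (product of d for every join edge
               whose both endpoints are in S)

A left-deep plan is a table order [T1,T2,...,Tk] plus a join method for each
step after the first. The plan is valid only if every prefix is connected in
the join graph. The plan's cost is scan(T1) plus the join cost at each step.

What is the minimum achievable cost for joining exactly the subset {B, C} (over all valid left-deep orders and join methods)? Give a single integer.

1920

Selinger DP over subsets of {B,C}:
  {B}: scan cost=120, card=120
  {C}: scan cost=120, card=120
  {BC}: card=1800; try (C,hash)→1920, (B,hash)→1920, (C,merge)→2040, (B,merge)→2040, (C,nl_idx)→2760, (B,nl_idx)→2760 …(+2); best=1920 via (C,hash)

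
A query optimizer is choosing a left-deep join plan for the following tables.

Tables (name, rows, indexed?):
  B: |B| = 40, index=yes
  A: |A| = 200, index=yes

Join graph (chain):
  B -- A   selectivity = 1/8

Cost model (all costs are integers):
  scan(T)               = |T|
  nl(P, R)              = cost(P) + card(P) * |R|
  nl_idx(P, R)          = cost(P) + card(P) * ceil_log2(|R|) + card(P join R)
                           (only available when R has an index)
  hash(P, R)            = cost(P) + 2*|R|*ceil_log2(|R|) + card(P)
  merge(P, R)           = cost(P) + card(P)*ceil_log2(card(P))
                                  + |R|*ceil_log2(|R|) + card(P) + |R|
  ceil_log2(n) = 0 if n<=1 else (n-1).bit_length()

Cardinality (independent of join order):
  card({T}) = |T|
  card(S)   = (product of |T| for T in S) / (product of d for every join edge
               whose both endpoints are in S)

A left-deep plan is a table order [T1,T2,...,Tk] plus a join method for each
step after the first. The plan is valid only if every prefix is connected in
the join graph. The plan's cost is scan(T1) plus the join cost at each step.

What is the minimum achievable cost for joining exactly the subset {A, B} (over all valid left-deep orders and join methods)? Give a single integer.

Selinger DP over subsets of {A,B}:
  {B}: scan cost=40, card=40
  {A}: scan cost=200, card=200
  {AB}: card=1000; try (B,hash)→880, (A,nl_idx)→1360, (A,merge)→2120, (B,merge)→2280, (B,nl_idx)→2400, (A,hash)→3280 …(+2); best=880 via (B,hash)

880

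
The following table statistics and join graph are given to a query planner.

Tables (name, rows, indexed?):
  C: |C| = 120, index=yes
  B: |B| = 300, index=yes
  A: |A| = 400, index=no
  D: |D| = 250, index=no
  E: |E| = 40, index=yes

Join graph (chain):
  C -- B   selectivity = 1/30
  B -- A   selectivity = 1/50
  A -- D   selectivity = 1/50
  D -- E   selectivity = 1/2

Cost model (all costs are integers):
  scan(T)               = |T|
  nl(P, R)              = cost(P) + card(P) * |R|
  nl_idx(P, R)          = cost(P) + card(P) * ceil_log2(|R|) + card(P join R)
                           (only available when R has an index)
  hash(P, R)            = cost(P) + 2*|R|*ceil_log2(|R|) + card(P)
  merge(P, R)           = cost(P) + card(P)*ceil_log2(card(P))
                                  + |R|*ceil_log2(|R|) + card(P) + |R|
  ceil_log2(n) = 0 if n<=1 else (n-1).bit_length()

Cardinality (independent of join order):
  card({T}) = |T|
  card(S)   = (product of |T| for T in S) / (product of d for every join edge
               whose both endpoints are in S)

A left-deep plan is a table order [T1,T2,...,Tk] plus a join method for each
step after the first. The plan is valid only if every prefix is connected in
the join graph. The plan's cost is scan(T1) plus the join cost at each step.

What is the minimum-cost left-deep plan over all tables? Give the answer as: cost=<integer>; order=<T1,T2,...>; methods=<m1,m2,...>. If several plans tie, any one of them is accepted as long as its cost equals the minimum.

Selinger DP (subsets sized 1..n):
  {C}: scan cost=120, card=120
  {B}: scan cost=300, card=300
  {A}: scan cost=400, card=400
  {D}: scan cost=250, card=250
  {E}: scan cost=40, card=40
  {BC}: card=1200; try (C,hash)→2280, (B,nl_idx)→2400, (C,nl_idx)→3600, (B,merge)→4080, (C,merge)→4260, (B,hash)→5640 …(+2); best=2280 via (C,hash)
  {AB}: card=2400; try (B,hash)→6200, (B,nl_idx)→6400, (A,merge)→7300, (B,merge)→7400, (A,hash)→7800, (A,nl)→120300 …(+1); best=6200 via (B,hash)
  {AD}: card=2000; try (D,hash)→4800, (A,merge)→6500, (D,merge)→6650, (A,hash)→7700, (A,nl)→100250, (D,nl)→100400; best=4800 via (D,hash)
  {DE}: card=5000; try (E,hash)→980, (D,merge)→2570, (E,merge)→2780, (D,hash)→4080, (E,nl_idx)→6750, (D,nl)→10040 …(+1); best=980 via (E,hash)
  {ABC}: card=9600; try (C,hash)→10280, (A,hash)→10680, (A,merge)→20680, (C,nl_idx)→32600, (C,merge)→38360, (C,nl)→294200 …(+1); best=10280 via (C,hash)
  {ABD}: card=12000; try (B,hash)→12200, (D,hash)→12600, (B,merge)→31800, (B,nl_idx)→34800, (D,merge)→39650, (B,nl)→604800 …(+1); best=12200 via (B,hash)
  {ADE}: card=40000; try (E,hash)→7280, (A,hash)→13180, (E,merge)→29080, (E,nl_idx)→56800, (A,merge)→74980, (E,nl)→84800 …(+1); best=7280 via (E,hash)
  {ABCD}: card=48000; try (D,hash)→23880, (C,hash)→25880, (C,nl_idx)→144200, (D,merge)→156530, (C,merge)→193160, (C,nl)→1452200 …(+1); best=23880 via (D,hash)
  {ABDE}: card=240000; try (E,hash)→24680, (B,hash)→52680, (E,merge)→192480, (E,nl_idx)→324200, (E,nl)→492200, (B,nl_idx)→607280 …(+2); best=24680 via (E,hash)
  {ABCDE}: card=960000; try (E,hash)→72360, (C,hash)→266360, (E,merge)→840160, (E,nl_idx)→1271880, (E,nl)→1943880, (C,nl_idx)→2664680 …(+2); best=72360 via (E,hash)

cost=72360; order=A,B,C,D,E; methods=hash,hash,hash,hash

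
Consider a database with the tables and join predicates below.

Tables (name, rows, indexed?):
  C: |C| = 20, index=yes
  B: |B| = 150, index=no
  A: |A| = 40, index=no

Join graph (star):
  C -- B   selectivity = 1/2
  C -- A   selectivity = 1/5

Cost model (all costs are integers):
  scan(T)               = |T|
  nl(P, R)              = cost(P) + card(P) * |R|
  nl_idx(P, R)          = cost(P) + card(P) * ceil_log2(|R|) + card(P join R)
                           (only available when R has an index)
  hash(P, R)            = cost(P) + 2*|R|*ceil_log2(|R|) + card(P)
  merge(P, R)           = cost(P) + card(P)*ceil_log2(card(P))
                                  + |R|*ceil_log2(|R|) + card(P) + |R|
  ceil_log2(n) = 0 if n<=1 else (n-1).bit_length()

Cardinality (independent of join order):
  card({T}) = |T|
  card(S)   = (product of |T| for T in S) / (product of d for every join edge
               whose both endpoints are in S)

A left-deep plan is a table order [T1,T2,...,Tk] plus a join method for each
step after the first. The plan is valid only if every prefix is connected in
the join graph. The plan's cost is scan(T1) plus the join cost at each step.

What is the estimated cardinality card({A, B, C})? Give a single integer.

12000

Tables in S: A(40), B(150), C(20)
Edges inside S: C-B(d=2), C-A(d=5)
numerator = 40 * 150 * 20 = 120000
denominator = 2 * 5 = 10
card(S) = 120000 / 10 = 12000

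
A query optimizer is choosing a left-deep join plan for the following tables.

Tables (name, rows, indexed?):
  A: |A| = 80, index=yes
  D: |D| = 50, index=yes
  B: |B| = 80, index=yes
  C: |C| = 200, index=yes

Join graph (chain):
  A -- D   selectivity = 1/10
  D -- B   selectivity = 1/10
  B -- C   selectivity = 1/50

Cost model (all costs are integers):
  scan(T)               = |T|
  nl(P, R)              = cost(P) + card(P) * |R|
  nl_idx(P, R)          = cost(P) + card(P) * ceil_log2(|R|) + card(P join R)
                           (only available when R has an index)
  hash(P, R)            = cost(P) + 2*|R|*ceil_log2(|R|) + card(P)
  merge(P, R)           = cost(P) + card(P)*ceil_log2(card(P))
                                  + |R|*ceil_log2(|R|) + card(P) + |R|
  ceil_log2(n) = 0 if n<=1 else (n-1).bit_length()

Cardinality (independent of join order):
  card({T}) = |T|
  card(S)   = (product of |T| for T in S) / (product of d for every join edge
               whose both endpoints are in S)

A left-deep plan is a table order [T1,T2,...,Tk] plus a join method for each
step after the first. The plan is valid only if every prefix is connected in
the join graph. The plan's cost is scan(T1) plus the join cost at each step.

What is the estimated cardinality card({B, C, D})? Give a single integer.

1600

Tables in S: B(80), C(200), D(50)
Edges inside S: D-B(d=10), B-C(d=50)
numerator = 80 * 200 * 50 = 800000
denominator = 10 * 50 = 500
card(S) = 800000 / 500 = 1600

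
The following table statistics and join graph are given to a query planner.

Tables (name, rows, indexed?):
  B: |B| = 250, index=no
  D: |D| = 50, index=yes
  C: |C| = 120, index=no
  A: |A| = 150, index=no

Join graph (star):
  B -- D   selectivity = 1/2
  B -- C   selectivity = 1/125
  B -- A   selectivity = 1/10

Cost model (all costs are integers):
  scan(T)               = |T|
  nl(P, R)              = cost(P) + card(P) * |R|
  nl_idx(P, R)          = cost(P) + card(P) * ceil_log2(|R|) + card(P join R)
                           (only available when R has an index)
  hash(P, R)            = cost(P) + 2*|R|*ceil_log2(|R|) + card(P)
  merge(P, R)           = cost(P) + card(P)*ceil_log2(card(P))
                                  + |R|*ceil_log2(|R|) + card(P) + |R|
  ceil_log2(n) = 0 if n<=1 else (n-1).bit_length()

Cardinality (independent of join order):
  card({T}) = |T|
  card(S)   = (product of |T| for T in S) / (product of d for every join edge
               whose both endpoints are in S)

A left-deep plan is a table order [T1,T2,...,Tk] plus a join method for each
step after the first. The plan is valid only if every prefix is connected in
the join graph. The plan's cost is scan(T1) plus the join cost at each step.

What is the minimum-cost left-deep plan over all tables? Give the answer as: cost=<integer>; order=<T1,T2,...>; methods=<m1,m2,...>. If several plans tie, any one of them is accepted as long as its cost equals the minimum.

cost=9020; order=B,C,A,D; methods=hash,hash,hash

Selinger DP (subsets sized 1..n):
  {B}: scan cost=250, card=250
  {D}: scan cost=50, card=50
  {C}: scan cost=120, card=120
  {A}: scan cost=150, card=150
  {BD}: card=6250; try (D,hash)→1100, (B,merge)→2650, (D,merge)→2850, (B,hash)→4100, (D,nl_idx)→8000, (B,nl)→12550 …(+1); best=1100 via (D,hash)
  {BC}: card=240; try (C,hash)→2180, (B,merge)→3330, (C,merge)→3460, (B,hash)→4240, (B,nl)→30120, (C,nl)→30250; best=2180 via (C,hash)
  {AB}: card=3750; try (A,hash)→2900, (B,merge)→3750, (A,merge)→3850, (B,hash)→4300, (B,nl)→37650, (A,nl)→37750; best=2900 via (A,hash)
  {BCD}: card=6000; try (D,hash)→3020, (D,merge)→4690, (C,hash)→9030, (D,nl_idx)→9620, (D,nl)→14180, (C,merge)→89560 …(+1); best=3020 via (D,hash)
  {ABD}: card=93750; try (D,hash)→7250, (A,hash)→9750, (D,merge)→52000, (A,merge)→89950, (D,nl_idx)→119150, (D,nl)→190400 …(+1); best=7250 via (D,hash)
  {ABC}: card=3600; try (A,hash)→4820, (A,merge)→5690, (C,hash)→8330, (A,nl)→38180, (C,merge)→52610, (C,nl)→452900; best=4820 via (A,hash)
  {ABCD}: card=90000; try (D,hash)→9020, (A,hash)→11420, (D,merge)→51970, (A,merge)→88370, (C,hash)→102680, (D,nl_idx)→116420 …(+4); best=9020 via (D,hash)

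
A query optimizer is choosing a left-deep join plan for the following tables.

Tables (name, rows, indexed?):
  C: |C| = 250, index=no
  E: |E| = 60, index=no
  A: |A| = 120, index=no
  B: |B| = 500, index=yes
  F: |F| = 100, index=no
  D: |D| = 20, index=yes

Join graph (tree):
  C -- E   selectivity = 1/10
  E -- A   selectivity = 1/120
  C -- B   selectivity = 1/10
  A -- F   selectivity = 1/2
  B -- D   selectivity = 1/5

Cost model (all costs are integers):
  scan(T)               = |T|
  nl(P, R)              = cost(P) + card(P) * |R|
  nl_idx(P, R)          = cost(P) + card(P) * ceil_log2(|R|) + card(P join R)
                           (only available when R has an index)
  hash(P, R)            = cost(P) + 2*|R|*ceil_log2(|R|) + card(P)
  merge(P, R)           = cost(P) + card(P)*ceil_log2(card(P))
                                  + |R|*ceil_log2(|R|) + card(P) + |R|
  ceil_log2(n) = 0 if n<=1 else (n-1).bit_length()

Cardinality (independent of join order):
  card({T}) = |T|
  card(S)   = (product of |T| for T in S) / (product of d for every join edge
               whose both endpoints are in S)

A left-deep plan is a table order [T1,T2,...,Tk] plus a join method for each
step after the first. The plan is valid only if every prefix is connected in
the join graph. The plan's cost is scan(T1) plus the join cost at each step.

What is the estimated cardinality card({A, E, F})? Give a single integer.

Tables in S: A(120), E(60), F(100)
Edges inside S: E-A(d=120), A-F(d=2)
numerator = 120 * 60 * 100 = 720000
denominator = 120 * 2 = 240
card(S) = 720000 / 240 = 3000

3000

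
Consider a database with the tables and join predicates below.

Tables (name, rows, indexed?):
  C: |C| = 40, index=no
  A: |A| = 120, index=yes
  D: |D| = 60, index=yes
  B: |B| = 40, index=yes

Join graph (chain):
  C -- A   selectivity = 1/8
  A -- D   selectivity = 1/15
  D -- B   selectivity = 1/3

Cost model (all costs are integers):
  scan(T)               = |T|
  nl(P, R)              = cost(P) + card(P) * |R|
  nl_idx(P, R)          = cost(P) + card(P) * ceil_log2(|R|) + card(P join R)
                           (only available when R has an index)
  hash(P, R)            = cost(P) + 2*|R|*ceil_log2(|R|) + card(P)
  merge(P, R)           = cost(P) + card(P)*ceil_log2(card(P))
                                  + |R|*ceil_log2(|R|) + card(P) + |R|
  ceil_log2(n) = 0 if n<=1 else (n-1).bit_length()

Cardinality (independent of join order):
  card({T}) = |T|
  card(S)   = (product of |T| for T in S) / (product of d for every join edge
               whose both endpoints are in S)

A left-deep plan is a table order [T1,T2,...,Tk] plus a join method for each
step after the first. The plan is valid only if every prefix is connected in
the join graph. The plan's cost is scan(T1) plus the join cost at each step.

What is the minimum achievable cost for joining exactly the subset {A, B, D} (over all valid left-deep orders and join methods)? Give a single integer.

Selinger DP over subsets of {A,B,D}:
  {A}: scan cost=120, card=120
  {D}: scan cost=60, card=60
  {B}: scan cost=40, card=40
  {AD}: card=480; try (D,hash)→960, (A,nl_idx)→960, (D,nl_idx)→1320, (A,merge)→1440, (D,merge)→1500, (A,hash)→1800 …(+2); best=960 via (D,hash)
  {BD}: card=800; try (B,hash)→600, (D,merge)→740, (B,merge)→760, (D,hash)→800, (D,nl_idx)→1080, (B,nl_idx)→1220 …(+2); best=600 via (B,hash)
  {ABD}: card=6400; try (B,hash)→1920, (A,hash)→3080, (B,merge)→6040, (B,nl_idx)→10240, (A,merge)→10360, (A,nl_idx)→12600 …(+2); best=1920 via (B,hash)

1920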